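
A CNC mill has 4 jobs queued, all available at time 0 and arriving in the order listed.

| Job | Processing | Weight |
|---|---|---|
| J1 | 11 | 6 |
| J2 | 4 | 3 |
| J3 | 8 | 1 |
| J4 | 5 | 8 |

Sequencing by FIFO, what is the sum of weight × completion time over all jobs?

FIFO (arrival order): J1 J2 J3 J4.
J1: finishes 11, weight 6, w·C = 66
J2: finishes 15, weight 3, w·C = 45
J3: finishes 23, weight 1, w·C = 23
J4: finishes 28, weight 8, w·C = 224
Sum = 66+45+23+224 = 358.

358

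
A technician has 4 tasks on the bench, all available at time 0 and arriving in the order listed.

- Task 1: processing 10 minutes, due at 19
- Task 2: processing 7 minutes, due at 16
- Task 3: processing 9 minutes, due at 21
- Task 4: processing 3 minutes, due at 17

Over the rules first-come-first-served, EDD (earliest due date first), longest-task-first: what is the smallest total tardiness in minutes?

FIFO (arrival order): Task 1 Task 2 Task 3 Task 4.
Task 1: 0→10, due 19, tardiness 0
Task 2: 10→17, due 16, tardiness 1
Task 3: 17→26, due 21, tardiness 5
Task 4: 26→29, due 17, tardiness 12
Sum = 0+1+5+12 = 18.
EDD (increasing due date): Task 2 Task 4 Task 1 Task 3.
Task 2: 0→7, due 16, tardiness 0
Task 4: 7→10, due 17, tardiness 0
Task 1: 10→20, due 19, tardiness 1
Task 3: 20→29, due 21, tardiness 8
Sum = 0+0+1+8 = 9.
LPT (decreasing processing time): Task 1 Task 3 Task 2 Task 4.
Task 1: 0→10, due 19, tardiness 0
Task 3: 10→19, due 21, tardiness 0
Task 2: 19→26, due 16, tardiness 10
Task 4: 26→29, due 17, tardiness 12
Sum = 0+0+10+12 = 22.
FIFO 18, EDD 9, LPT 22 → minimum 9.

9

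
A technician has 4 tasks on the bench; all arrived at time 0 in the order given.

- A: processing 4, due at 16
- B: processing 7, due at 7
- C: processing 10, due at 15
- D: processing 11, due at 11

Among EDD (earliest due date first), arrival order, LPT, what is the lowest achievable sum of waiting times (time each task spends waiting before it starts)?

36

EDD (increasing due date): B D C A.
B: waits 0, runs 0→7
D: waits 7, runs 7→18
C: waits 18, runs 18→28
A: waits 28, runs 28→32
Sum = 0+7+18+28 = 53.
FIFO (arrival order): A B C D.
A: waits 0, runs 0→4
B: waits 4, runs 4→11
C: waits 11, runs 11→21
D: waits 21, runs 21→32
Sum = 0+4+11+21 = 36.
LPT (decreasing processing time): D C B A.
D: waits 0, runs 0→11
C: waits 11, runs 11→21
B: waits 21, runs 21→28
A: waits 28, runs 28→32
Sum = 0+11+21+28 = 60.
EDD 53, FIFO 36, LPT 60 → minimum 36.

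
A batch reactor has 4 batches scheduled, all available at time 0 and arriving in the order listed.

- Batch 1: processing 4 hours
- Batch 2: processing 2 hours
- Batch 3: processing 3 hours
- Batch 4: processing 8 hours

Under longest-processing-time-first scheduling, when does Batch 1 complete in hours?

LPT (decreasing processing time): Batch 4 Batch 1 Batch 3 Batch 2.
Batch 4: 0→8
Batch 1: 8→12

12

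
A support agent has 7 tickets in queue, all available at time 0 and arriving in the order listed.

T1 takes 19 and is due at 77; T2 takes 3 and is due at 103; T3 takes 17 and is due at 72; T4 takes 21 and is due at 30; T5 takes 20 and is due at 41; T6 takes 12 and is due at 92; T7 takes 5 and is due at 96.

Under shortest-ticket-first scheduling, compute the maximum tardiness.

SPT (increasing processing time): T2 T7 T6 T3 T1 T5 T4.
T2: 0→3, due 103, tardiness 0
T7: 3→8, due 96, tardiness 0
T6: 8→20, due 92, tardiness 0
T3: 20→37, due 72, tardiness 0
T1: 37→56, due 77, tardiness 0
T5: 56→76, due 41, tardiness 35
T4: 76→97, due 30, tardiness 67
Maximum = 67.

67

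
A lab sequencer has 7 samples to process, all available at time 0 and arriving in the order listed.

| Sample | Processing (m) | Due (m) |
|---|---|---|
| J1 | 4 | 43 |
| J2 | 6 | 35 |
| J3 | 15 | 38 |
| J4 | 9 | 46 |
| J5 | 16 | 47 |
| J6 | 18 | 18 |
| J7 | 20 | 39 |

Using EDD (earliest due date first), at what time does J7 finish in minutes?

59

EDD (increasing due date): J6 J2 J3 J7 J1 J4 J5.
J6: 0→18
J2: 18→24
J3: 24→39
J7: 39→59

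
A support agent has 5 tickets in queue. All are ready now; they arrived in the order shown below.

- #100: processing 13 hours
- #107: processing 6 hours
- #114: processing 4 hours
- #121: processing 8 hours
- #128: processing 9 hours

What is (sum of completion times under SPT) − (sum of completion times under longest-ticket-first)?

-42

SPT (increasing processing time): #114 #107 #121 #128 #100.
#114: 0→4
#107: 4→10
#121: 10→18
#128: 18→27
#100: 27→40
Sum = 4+10+18+27+40 = 99.
LPT (decreasing processing time): #100 #128 #121 #107 #114.
#100: 0→13
#128: 13→22
#121: 22→30
#107: 30→36
#114: 36→40
Sum = 13+22+30+36+40 = 141.
Difference = 99 − 141 = -42.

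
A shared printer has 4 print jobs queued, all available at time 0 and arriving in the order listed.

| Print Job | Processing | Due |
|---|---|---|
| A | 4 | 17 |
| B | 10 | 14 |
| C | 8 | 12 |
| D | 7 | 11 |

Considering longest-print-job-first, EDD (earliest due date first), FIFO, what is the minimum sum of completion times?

LPT (decreasing processing time): B C D A.
B: 0→10
C: 10→18
D: 18→25
A: 25→29
Sum = 10+18+25+29 = 82.
EDD (increasing due date): D C B A.
D: 0→7
C: 7→15
B: 15→25
A: 25→29
Sum = 7+15+25+29 = 76.
FIFO (arrival order): A B C D.
A: 0→4
B: 4→14
C: 14→22
D: 22→29
Sum = 4+14+22+29 = 69.
LPT 82, EDD 76, FIFO 69 → minimum 69.

69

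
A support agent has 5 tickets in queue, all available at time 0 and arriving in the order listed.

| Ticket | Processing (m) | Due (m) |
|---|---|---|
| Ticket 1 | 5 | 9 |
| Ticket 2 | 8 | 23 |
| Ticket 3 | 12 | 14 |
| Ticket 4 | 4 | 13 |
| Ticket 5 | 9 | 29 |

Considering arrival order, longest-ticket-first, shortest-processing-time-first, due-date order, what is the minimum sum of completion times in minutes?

94

FIFO (arrival order): Ticket 1 Ticket 2 Ticket 3 Ticket 4 Ticket 5.
Ticket 1: 0→5
Ticket 2: 5→13
Ticket 3: 13→25
Ticket 4: 25→29
Ticket 5: 29→38
Sum = 5+13+25+29+38 = 110.
LPT (decreasing processing time): Ticket 3 Ticket 5 Ticket 2 Ticket 1 Ticket 4.
Ticket 3: 0→12
Ticket 5: 12→21
Ticket 2: 21→29
Ticket 1: 29→34
Ticket 4: 34→38
Sum = 12+21+29+34+38 = 134.
SPT (increasing processing time): Ticket 4 Ticket 1 Ticket 2 Ticket 5 Ticket 3.
Ticket 4: 0→4
Ticket 1: 4→9
Ticket 2: 9→17
Ticket 5: 17→26
Ticket 3: 26→38
Sum = 4+9+17+26+38 = 94.
EDD (increasing due date): Ticket 1 Ticket 4 Ticket 3 Ticket 2 Ticket 5.
Ticket 1: 0→5
Ticket 4: 5→9
Ticket 3: 9→21
Ticket 2: 21→29
Ticket 5: 29→38
Sum = 5+9+21+29+38 = 102.
FIFO 110, LPT 134, SPT 94, EDD 102 → minimum 94.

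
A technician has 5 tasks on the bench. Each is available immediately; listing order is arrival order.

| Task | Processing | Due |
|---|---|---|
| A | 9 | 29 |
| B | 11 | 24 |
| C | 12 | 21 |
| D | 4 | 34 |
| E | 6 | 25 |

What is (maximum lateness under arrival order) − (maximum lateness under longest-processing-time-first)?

FIFO (arrival order): A B C D E.
A: 0→9, due 29, lateness -20
B: 9→20, due 24, lateness -4
C: 20→32, due 21, lateness 11
D: 32→36, due 34, lateness 2
E: 36→42, due 25, lateness 17
Maximum = 17.
LPT (decreasing processing time): C B A E D.
C: 0→12, due 21, lateness -9
B: 12→23, due 24, lateness -1
A: 23→32, due 29, lateness 3
E: 32→38, due 25, lateness 13
D: 38→42, due 34, lateness 8
Maximum = 13.
Difference = 17 − 13 = 4.

4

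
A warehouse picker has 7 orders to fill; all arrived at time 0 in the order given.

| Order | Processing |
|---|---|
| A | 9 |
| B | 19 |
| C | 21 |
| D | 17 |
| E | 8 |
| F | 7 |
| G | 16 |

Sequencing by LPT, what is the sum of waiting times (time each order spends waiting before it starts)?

LPT (decreasing processing time): C B D G A E F.
C: waits 0, runs 0→21
B: waits 21, runs 21→40
D: waits 40, runs 40→57
G: waits 57, runs 57→73
A: waits 73, runs 73→82
E: waits 82, runs 82→90
F: waits 90, runs 90→97
Sum = 0+21+40+57+73+82+90 = 363.

363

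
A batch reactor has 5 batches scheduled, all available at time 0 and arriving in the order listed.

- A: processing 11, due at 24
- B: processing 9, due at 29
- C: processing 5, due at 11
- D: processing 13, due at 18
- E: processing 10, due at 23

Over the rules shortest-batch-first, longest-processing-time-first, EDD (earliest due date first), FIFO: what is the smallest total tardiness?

39

SPT (increasing processing time): C B E A D.
C: 0→5, due 11, tardiness 0
B: 5→14, due 29, tardiness 0
E: 14→24, due 23, tardiness 1
A: 24→35, due 24, tardiness 11
D: 35→48, due 18, tardiness 30
Sum = 0+0+1+11+30 = 42.
LPT (decreasing processing time): D A E B C.
D: 0→13, due 18, tardiness 0
A: 13→24, due 24, tardiness 0
E: 24→34, due 23, tardiness 11
B: 34→43, due 29, tardiness 14
C: 43→48, due 11, tardiness 37
Sum = 0+0+11+14+37 = 62.
EDD (increasing due date): C D E A B.
C: 0→5, due 11, tardiness 0
D: 5→18, due 18, tardiness 0
E: 18→28, due 23, tardiness 5
A: 28→39, due 24, tardiness 15
B: 39→48, due 29, tardiness 19
Sum = 0+0+5+15+19 = 39.
FIFO (arrival order): A B C D E.
A: 0→11, due 24, tardiness 0
B: 11→20, due 29, tardiness 0
C: 20→25, due 11, tardiness 14
D: 25→38, due 18, tardiness 20
E: 38→48, due 23, tardiness 25
Sum = 0+0+14+20+25 = 59.
SPT 42, LPT 62, EDD 39, FIFO 59 → minimum 39.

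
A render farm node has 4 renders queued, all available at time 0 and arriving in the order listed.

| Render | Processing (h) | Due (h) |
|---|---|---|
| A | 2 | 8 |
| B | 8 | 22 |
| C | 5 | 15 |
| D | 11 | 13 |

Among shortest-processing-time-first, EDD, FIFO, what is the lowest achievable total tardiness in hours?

7

SPT (increasing processing time): A C B D.
A: 0→2, due 8, tardiness 0
C: 2→7, due 15, tardiness 0
B: 7→15, due 22, tardiness 0
D: 15→26, due 13, tardiness 13
Sum = 0+0+0+13 = 13.
EDD (increasing due date): A D C B.
A: 0→2, due 8, tardiness 0
D: 2→13, due 13, tardiness 0
C: 13→18, due 15, tardiness 3
B: 18→26, due 22, tardiness 4
Sum = 0+0+3+4 = 7.
FIFO (arrival order): A B C D.
A: 0→2, due 8, tardiness 0
B: 2→10, due 22, tardiness 0
C: 10→15, due 15, tardiness 0
D: 15→26, due 13, tardiness 13
Sum = 0+0+0+13 = 13.
SPT 13, EDD 7, FIFO 13 → minimum 7.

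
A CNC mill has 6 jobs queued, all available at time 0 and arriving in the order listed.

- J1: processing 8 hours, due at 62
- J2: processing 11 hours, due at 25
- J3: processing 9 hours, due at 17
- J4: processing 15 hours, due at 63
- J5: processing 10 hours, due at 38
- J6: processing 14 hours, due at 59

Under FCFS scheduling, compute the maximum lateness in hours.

15

FIFO (arrival order): J1 J2 J3 J4 J5 J6.
J1: 0→8, due 62, lateness -54
J2: 8→19, due 25, lateness -6
J3: 19→28, due 17, lateness 11
J4: 28→43, due 63, lateness -20
J5: 43→53, due 38, lateness 15
J6: 53→67, due 59, lateness 8
Maximum = 15.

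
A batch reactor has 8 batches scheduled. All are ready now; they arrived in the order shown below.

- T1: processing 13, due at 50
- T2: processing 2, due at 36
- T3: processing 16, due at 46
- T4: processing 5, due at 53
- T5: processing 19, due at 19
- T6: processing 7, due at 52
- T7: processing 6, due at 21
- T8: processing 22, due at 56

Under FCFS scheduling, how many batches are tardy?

FIFO (arrival order): T1 T2 T3 T4 T5 T6 T7 T8.
T1: 0→13, due 50, tardiness 0
T2: 13→15, due 36, tardiness 0
T3: 15→31, due 46, tardiness 0
T4: 31→36, due 53, tardiness 0
T5: 36→55, due 19, tardiness 36
T6: 55→62, due 52, tardiness 10
T7: 62→68, due 21, tardiness 47
T8: 68→90, due 56, tardiness 34
Late batches: 4.

4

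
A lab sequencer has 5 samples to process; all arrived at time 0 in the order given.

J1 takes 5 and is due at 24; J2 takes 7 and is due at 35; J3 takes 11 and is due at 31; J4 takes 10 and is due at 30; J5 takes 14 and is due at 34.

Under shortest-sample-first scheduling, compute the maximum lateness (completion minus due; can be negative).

13

SPT (increasing processing time): J1 J2 J4 J3 J5.
J1: 0→5, due 24, lateness -19
J2: 5→12, due 35, lateness -23
J4: 12→22, due 30, lateness -8
J3: 22→33, due 31, lateness 2
J5: 33→47, due 34, lateness 13
Maximum = 13.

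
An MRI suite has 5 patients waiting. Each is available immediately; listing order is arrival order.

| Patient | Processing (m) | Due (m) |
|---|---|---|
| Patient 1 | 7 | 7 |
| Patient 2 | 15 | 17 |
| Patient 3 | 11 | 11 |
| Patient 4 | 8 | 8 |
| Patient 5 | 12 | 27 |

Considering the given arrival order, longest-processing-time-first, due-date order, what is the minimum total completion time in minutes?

142

FIFO (arrival order): Patient 1 Patient 2 Patient 3 Patient 4 Patient 5.
Patient 1: 0→7
Patient 2: 7→22
Patient 3: 22→33
Patient 4: 33→41
Patient 5: 41→53
Sum = 7+22+33+41+53 = 156.
LPT (decreasing processing time): Patient 2 Patient 5 Patient 3 Patient 4 Patient 1.
Patient 2: 0→15
Patient 5: 15→27
Patient 3: 27→38
Patient 4: 38→46
Patient 1: 46→53
Sum = 15+27+38+46+53 = 179.
EDD (increasing due date): Patient 1 Patient 4 Patient 3 Patient 2 Patient 5.
Patient 1: 0→7
Patient 4: 7→15
Patient 3: 15→26
Patient 2: 26→41
Patient 5: 41→53
Sum = 7+15+26+41+53 = 142.
FIFO 156, LPT 179, EDD 142 → minimum 142.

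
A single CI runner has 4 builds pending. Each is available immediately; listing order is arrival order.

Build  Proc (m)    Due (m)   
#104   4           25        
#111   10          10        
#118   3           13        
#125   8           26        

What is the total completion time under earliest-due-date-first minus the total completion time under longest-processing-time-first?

-10

EDD (increasing due date): #111 #118 #104 #125.
#111: 0→10
#118: 10→13
#104: 13→17
#125: 17→25
Sum = 10+13+17+25 = 65.
LPT (decreasing processing time): #111 #125 #104 #118.
#111: 0→10
#125: 10→18
#104: 18→22
#118: 22→25
Sum = 10+18+22+25 = 75.
Difference = 65 − 75 = -10.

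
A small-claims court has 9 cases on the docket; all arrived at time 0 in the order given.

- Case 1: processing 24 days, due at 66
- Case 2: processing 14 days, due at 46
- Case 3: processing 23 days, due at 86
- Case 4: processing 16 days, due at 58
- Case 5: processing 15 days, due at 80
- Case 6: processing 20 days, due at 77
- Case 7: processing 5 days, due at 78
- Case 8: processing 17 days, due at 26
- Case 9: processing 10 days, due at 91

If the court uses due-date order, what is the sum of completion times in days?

742

EDD (increasing due date): Case 8 Case 2 Case 4 Case 1 Case 6 Case 7 Case 5 Case 3 Case 9.
Case 8: 0→17
Case 2: 17→31
Case 4: 31→47
Case 1: 47→71
Case 6: 71→91
Case 7: 91→96
Case 5: 96→111
Case 3: 111→134
Case 9: 134→144
Sum = 17+31+47+71+91+96+111+134+144 = 742.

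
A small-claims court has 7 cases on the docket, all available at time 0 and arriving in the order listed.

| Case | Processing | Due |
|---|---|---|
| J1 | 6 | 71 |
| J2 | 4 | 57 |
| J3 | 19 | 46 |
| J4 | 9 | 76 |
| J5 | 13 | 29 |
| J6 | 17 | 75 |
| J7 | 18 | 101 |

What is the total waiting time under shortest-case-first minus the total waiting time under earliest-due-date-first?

-69

SPT (increasing processing time): J2 J1 J4 J5 J6 J7 J3.
J2: waits 0, runs 0→4
J1: waits 4, runs 4→10
J4: waits 10, runs 10→19
J5: waits 19, runs 19→32
J6: waits 32, runs 32→49
J7: waits 49, runs 49→67
J3: waits 67, runs 67→86
Sum = 0+4+10+19+32+49+67 = 181.
EDD (increasing due date): J5 J3 J2 J1 J6 J4 J7.
J5: waits 0, runs 0→13
J3: waits 13, runs 13→32
J2: waits 32, runs 32→36
J1: waits 36, runs 36→42
J6: waits 42, runs 42→59
J4: waits 59, runs 59→68
J7: waits 68, runs 68→86
Sum = 0+13+32+36+42+59+68 = 250.
Difference = 181 − 250 = -69.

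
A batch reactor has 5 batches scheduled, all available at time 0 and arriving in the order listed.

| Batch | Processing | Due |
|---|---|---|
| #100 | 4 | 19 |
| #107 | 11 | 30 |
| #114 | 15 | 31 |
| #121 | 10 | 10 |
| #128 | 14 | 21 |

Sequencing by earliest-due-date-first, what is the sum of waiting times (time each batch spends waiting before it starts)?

91

EDD (increasing due date): #121 #100 #128 #107 #114.
#121: waits 0, runs 0→10
#100: waits 10, runs 10→14
#128: waits 14, runs 14→28
#107: waits 28, runs 28→39
#114: waits 39, runs 39→54
Sum = 0+10+14+28+39 = 91.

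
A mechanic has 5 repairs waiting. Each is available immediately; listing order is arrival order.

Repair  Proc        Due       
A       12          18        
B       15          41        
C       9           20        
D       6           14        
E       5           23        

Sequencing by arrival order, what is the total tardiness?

68

FIFO (arrival order): A B C D E.
A: 0→12, due 18, tardiness 0
B: 12→27, due 41, tardiness 0
C: 27→36, due 20, tardiness 16
D: 36→42, due 14, tardiness 28
E: 42→47, due 23, tardiness 24
Sum = 0+0+16+28+24 = 68.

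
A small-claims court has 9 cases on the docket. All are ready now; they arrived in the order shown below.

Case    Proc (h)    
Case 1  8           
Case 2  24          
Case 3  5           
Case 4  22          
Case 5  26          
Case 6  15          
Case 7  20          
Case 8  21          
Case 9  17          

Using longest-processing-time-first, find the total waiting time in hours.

LPT (decreasing processing time): Case 5 Case 2 Case 4 Case 8 Case 7 Case 9 Case 6 Case 1 Case 3.
Case 5: waits 0, runs 0→26
Case 2: waits 26, runs 26→50
Case 4: waits 50, runs 50→72
Case 8: waits 72, runs 72→93
Case 7: waits 93, runs 93→113
Case 9: waits 113, runs 113→130
Case 6: waits 130, runs 130→145
Case 1: waits 145, runs 145→153
Case 3: waits 153, runs 153→158
Sum = 0+26+50+72+93+113+130+145+153 = 782.

782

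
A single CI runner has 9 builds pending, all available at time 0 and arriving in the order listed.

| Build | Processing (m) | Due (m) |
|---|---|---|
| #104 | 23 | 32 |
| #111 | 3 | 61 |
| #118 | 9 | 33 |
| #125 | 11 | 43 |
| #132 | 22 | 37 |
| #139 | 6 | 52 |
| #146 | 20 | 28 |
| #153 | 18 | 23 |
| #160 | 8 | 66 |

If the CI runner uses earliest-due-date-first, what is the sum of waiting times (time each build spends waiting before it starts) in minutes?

EDD (increasing due date): #153 #146 #104 #118 #132 #125 #139 #111 #160.
#153: waits 0, runs 0→18
#146: waits 18, runs 18→38
#104: waits 38, runs 38→61
#118: waits 61, runs 61→70
#132: waits 70, runs 70→92
#125: waits 92, runs 92→103
#139: waits 103, runs 103→109
#111: waits 109, runs 109→112
#160: waits 112, runs 112→120
Sum = 0+18+38+61+70+92+103+109+112 = 603.

603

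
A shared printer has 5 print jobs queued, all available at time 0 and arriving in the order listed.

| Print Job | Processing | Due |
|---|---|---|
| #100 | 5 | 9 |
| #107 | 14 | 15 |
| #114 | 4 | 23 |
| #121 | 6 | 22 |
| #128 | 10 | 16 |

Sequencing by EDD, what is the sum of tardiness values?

46

EDD (increasing due date): #100 #107 #128 #121 #114.
#100: 0→5, due 9, tardiness 0
#107: 5→19, due 15, tardiness 4
#128: 19→29, due 16, tardiness 13
#121: 29→35, due 22, tardiness 13
#114: 35→39, due 23, tardiness 16
Sum = 0+4+13+13+16 = 46.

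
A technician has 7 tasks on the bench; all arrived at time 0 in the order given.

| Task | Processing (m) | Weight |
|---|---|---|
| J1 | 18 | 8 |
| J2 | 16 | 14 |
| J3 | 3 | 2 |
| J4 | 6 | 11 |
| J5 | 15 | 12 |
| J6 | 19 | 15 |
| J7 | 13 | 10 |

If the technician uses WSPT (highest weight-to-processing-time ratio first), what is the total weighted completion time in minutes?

3212

WSPT (decreasing weight/processing-time ratio): J4 J2 J5 J6 J7 J3 J1.
J4: finishes 6, weight 11, w·C = 66
J2: finishes 22, weight 14, w·C = 308
J5: finishes 37, weight 12, w·C = 444
J6: finishes 56, weight 15, w·C = 840
J7: finishes 69, weight 10, w·C = 690
J3: finishes 72, weight 2, w·C = 144
J1: finishes 90, weight 8, w·C = 720
Sum = 66+308+444+840+690+144+720 = 3212.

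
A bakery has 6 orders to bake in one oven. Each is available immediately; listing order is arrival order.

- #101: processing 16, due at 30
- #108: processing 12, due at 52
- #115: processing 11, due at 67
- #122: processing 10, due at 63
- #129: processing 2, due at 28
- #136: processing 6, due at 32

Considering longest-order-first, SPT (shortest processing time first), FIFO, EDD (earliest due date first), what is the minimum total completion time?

LPT (decreasing processing time): #101 #108 #115 #122 #136 #129.
#101: 0→16
#108: 16→28
#115: 28→39
#122: 39→49
#136: 49→55
#129: 55→57
Sum = 16+28+39+49+55+57 = 244.
SPT (increasing processing time): #129 #136 #122 #115 #108 #101.
#129: 0→2
#136: 2→8
#122: 8→18
#115: 18→29
#108: 29→41
#101: 41→57
Sum = 2+8+18+29+41+57 = 155.
FIFO (arrival order): #101 #108 #115 #122 #129 #136.
#101: 0→16
#108: 16→28
#115: 28→39
#122: 39→49
#129: 49→51
#136: 51→57
Sum = 16+28+39+49+51+57 = 240.
EDD (increasing due date): #129 #101 #136 #108 #122 #115.
#129: 0→2
#101: 2→18
#136: 18→24
#108: 24→36
#122: 36→46
#115: 46→57
Sum = 2+18+24+36+46+57 = 183.
LPT 244, SPT 155, FIFO 240, EDD 183 → minimum 155.

155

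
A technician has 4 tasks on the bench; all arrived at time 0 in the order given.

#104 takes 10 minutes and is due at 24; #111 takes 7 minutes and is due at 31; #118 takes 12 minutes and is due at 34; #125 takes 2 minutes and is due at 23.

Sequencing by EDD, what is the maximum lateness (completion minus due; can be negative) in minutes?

EDD (increasing due date): #125 #104 #111 #118.
#125: 0→2, due 23, lateness -21
#104: 2→12, due 24, lateness -12
#111: 12→19, due 31, lateness -12
#118: 19→31, due 34, lateness -3
Maximum = -3.

-3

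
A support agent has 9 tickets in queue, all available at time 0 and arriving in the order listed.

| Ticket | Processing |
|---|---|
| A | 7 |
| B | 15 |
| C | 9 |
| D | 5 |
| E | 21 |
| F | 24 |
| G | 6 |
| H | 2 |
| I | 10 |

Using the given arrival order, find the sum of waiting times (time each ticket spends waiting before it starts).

410

FIFO (arrival order): A B C D E F G H I.
A: waits 0, runs 0→7
B: waits 7, runs 7→22
C: waits 22, runs 22→31
D: waits 31, runs 31→36
E: waits 36, runs 36→57
F: waits 57, runs 57→81
G: waits 81, runs 81→87
H: waits 87, runs 87→89
I: waits 89, runs 89→99
Sum = 0+7+22+31+36+57+81+87+89 = 410.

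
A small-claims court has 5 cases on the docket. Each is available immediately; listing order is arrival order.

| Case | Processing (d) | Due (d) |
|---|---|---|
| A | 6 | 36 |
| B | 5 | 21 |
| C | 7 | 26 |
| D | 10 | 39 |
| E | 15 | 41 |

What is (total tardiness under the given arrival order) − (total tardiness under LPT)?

-28

FIFO (arrival order): A B C D E.
A: 0→6, due 36, tardiness 0
B: 6→11, due 21, tardiness 0
C: 11→18, due 26, tardiness 0
D: 18→28, due 39, tardiness 0
E: 28→43, due 41, tardiness 2
Sum = 0+0+0+0+2 = 2.
LPT (decreasing processing time): E D C A B.
E: 0→15, due 41, tardiness 0
D: 15→25, due 39, tardiness 0
C: 25→32, due 26, tardiness 6
A: 32→38, due 36, tardiness 2
B: 38→43, due 21, tardiness 22
Sum = 0+0+6+2+22 = 30.
Difference = 2 − 30 = -28.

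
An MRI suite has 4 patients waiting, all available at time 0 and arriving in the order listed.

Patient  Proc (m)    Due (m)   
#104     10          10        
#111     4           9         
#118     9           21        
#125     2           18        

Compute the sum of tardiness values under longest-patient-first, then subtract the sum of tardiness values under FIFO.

7

LPT (decreasing processing time): #104 #118 #111 #125.
#104: 0→10, due 10, tardiness 0
#118: 10→19, due 21, tardiness 0
#111: 19→23, due 9, tardiness 14
#125: 23→25, due 18, tardiness 7
Sum = 0+0+14+7 = 21.
FIFO (arrival order): #104 #111 #118 #125.
#104: 0→10, due 10, tardiness 0
#111: 10→14, due 9, tardiness 5
#118: 14→23, due 21, tardiness 2
#125: 23→25, due 18, tardiness 7
Sum = 0+5+2+7 = 14.
Difference = 21 − 14 = 7.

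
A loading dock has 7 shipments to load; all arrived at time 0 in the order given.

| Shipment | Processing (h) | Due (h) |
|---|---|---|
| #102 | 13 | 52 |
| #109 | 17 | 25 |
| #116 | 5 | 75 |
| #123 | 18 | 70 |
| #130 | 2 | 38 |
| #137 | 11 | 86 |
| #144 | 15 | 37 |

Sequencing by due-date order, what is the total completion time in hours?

346

EDD (increasing due date): #109 #144 #130 #102 #123 #116 #137.
#109: 0→17
#144: 17→32
#130: 32→34
#102: 34→47
#123: 47→65
#116: 65→70
#137: 70→81
Sum = 17+32+34+47+65+70+81 = 346.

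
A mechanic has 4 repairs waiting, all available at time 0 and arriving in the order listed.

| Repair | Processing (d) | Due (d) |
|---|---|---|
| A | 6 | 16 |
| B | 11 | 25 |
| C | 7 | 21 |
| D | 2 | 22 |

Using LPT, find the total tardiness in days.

LPT (decreasing processing time): B C A D.
B: 0→11, due 25, tardiness 0
C: 11→18, due 21, tardiness 0
A: 18→24, due 16, tardiness 8
D: 24→26, due 22, tardiness 4
Sum = 0+0+8+4 = 12.

12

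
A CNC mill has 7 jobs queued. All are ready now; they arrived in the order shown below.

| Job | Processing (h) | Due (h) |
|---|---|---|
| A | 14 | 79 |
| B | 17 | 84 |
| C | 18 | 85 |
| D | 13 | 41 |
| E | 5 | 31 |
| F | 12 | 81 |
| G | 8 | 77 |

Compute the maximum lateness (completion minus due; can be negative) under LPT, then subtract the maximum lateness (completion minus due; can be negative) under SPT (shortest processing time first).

54

LPT (decreasing processing time): C B A D F G E.
C: 0→18, due 85, lateness -67
B: 18→35, due 84, lateness -49
A: 35→49, due 79, lateness -30
D: 49→62, due 41, lateness 21
F: 62→74, due 81, lateness -7
G: 74→82, due 77, lateness 5
E: 82→87, due 31, lateness 56
Maximum = 56.
SPT (increasing processing time): E G F D A B C.
E: 0→5, due 31, lateness -26
G: 5→13, due 77, lateness -64
F: 13→25, due 81, lateness -56
D: 25→38, due 41, lateness -3
A: 38→52, due 79, lateness -27
B: 52→69, due 84, lateness -15
C: 69→87, due 85, lateness 2
Maximum = 2.
Difference = 56 − 2 = 54.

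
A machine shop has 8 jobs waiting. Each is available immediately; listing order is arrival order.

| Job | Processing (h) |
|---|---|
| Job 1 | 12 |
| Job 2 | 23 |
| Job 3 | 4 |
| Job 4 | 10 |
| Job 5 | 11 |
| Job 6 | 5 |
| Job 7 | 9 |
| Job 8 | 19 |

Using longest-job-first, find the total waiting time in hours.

432

LPT (decreasing processing time): Job 2 Job 8 Job 1 Job 5 Job 4 Job 7 Job 6 Job 3.
Job 2: waits 0, runs 0→23
Job 8: waits 23, runs 23→42
Job 1: waits 42, runs 42→54
Job 5: waits 54, runs 54→65
Job 4: waits 65, runs 65→75
Job 7: waits 75, runs 75→84
Job 6: waits 84, runs 84→89
Job 3: waits 89, runs 89→93
Sum = 0+23+42+54+65+75+84+89 = 432.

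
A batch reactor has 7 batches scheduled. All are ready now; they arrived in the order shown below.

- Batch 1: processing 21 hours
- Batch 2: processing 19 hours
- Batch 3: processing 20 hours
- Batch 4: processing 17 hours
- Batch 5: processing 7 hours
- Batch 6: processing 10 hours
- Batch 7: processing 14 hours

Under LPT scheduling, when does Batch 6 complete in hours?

101

LPT (decreasing processing time): Batch 1 Batch 3 Batch 2 Batch 4 Batch 7 Batch 6 Batch 5.
Batch 1: 0→21
Batch 3: 21→41
Batch 2: 41→60
Batch 4: 60→77
Batch 7: 77→91
Batch 6: 91→101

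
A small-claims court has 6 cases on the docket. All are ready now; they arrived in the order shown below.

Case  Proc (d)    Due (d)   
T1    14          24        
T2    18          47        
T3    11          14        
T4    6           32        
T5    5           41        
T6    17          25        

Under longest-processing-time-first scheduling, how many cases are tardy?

LPT (decreasing processing time): T2 T6 T1 T3 T4 T5.
T2: 0→18, due 47, tardiness 0
T6: 18→35, due 25, tardiness 10
T1: 35→49, due 24, tardiness 25
T3: 49→60, due 14, tardiness 46
T4: 60→66, due 32, tardiness 34
T5: 66→71, due 41, tardiness 30
Late cases: 5.

5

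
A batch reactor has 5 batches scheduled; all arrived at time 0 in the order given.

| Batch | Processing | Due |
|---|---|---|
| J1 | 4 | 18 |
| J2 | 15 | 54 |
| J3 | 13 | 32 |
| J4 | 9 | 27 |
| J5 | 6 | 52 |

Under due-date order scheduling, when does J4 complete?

EDD (increasing due date): J1 J4 J3 J5 J2.
J1: 0→4
J4: 4→13

13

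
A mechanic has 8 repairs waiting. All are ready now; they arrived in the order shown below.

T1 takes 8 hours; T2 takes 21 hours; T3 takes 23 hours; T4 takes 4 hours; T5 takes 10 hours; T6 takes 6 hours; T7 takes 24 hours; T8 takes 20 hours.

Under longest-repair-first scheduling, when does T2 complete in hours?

68

LPT (decreasing processing time): T7 T3 T2 T8 T5 T1 T6 T4.
T7: 0→24
T3: 24→47
T2: 47→68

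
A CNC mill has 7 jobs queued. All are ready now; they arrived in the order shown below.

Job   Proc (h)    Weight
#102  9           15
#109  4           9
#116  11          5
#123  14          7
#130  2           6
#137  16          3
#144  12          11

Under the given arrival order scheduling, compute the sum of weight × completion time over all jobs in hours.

FIFO (arrival order): #102 #109 #116 #123 #130 #137 #144.
#102: finishes 9, weight 15, w·C = 135
#109: finishes 13, weight 9, w·C = 117
#116: finishes 24, weight 5, w·C = 120
#123: finishes 38, weight 7, w·C = 266
#130: finishes 40, weight 6, w·C = 240
#137: finishes 56, weight 3, w·C = 168
#144: finishes 68, weight 11, w·C = 748
Sum = 135+117+120+266+240+168+748 = 1794.

1794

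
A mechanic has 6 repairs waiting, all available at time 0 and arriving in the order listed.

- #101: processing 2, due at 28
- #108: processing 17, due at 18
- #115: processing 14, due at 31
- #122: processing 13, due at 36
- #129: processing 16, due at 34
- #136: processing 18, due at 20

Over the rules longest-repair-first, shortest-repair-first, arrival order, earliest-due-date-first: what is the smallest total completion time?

LPT (decreasing processing time): #136 #108 #129 #115 #122 #101.
#136: 0→18
#108: 18→35
#129: 35→51
#115: 51→65
#122: 65→78
#101: 78→80
Sum = 18+35+51+65+78+80 = 327.
SPT (increasing processing time): #101 #122 #115 #129 #108 #136.
#101: 0→2
#122: 2→15
#115: 15→29
#129: 29→45
#108: 45→62
#136: 62→80
Sum = 2+15+29+45+62+80 = 233.
FIFO (arrival order): #101 #108 #115 #122 #129 #136.
#101: 0→2
#108: 2→19
#115: 19→33
#122: 33→46
#129: 46→62
#136: 62→80
Sum = 2+19+33+46+62+80 = 242.
EDD (increasing due date): #108 #136 #101 #115 #129 #122.
#108: 0→17
#136: 17→35
#101: 35→37
#115: 37→51
#129: 51→67
#122: 67→80
Sum = 17+35+37+51+67+80 = 287.
LPT 327, SPT 233, FIFO 242, EDD 287 → minimum 233.

233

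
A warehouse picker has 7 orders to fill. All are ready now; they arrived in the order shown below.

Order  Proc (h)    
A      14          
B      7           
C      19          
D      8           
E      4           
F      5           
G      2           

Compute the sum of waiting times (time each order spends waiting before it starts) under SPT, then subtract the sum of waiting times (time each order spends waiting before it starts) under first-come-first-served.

SPT (increasing processing time): G E F B D A C.
G: waits 0, runs 0→2
E: waits 2, runs 2→6
F: waits 6, runs 6→11
B: waits 11, runs 11→18
D: waits 18, runs 18→26
A: waits 26, runs 26→40
C: waits 40, runs 40→59
Sum = 0+2+6+11+18+26+40 = 103.
FIFO (arrival order): A B C D E F G.
A: waits 0, runs 0→14
B: waits 14, runs 14→21
C: waits 21, runs 21→40
D: waits 40, runs 40→48
E: waits 48, runs 48→52
F: waits 52, runs 52→57
G: waits 57, runs 57→59
Sum = 0+14+21+40+48+52+57 = 232.
Difference = 103 − 232 = -129.

-129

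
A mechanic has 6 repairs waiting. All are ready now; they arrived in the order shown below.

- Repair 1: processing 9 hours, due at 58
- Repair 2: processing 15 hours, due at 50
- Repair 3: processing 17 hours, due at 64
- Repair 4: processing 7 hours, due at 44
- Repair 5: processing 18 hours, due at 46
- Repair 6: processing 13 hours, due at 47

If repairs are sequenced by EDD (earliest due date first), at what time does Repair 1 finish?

62

EDD (increasing due date): Repair 4 Repair 5 Repair 6 Repair 2 Repair 1 Repair 3.
Repair 4: 0→7
Repair 5: 7→25
Repair 6: 25→38
Repair 2: 38→53
Repair 1: 53→62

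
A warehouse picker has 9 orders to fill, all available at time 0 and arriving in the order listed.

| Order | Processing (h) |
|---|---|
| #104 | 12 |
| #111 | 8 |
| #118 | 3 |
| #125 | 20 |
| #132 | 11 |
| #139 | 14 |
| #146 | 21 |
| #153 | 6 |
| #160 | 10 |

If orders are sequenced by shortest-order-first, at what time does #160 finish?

SPT (increasing processing time): #118 #153 #111 #160 #132 #104 #139 #125 #146.
#118: 0→3
#153: 3→9
#111: 9→17
#160: 17→27

27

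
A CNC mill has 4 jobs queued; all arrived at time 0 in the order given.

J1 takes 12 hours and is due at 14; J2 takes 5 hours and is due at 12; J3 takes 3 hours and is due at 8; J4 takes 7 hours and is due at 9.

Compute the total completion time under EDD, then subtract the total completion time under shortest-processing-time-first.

EDD (increasing due date): J3 J4 J2 J1.
J3: 0→3
J4: 3→10
J2: 10→15
J1: 15→27
Sum = 3+10+15+27 = 55.
SPT (increasing processing time): J3 J2 J4 J1.
J3: 0→3
J2: 3→8
J4: 8→15
J1: 15→27
Sum = 3+8+15+27 = 53.
Difference = 55 − 53 = 2.

2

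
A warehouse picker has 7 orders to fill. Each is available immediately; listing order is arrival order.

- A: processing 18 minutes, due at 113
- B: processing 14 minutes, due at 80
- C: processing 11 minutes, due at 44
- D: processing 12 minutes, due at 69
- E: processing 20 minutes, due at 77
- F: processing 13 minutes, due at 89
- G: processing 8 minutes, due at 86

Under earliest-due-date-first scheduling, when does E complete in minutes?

EDD (increasing due date): C D E B G F A.
C: 0→11
D: 11→23
E: 23→43

43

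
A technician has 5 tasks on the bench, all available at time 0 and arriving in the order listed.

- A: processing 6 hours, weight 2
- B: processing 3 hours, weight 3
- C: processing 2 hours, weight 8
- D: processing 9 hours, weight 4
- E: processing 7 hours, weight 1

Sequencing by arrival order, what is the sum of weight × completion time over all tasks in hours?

FIFO (arrival order): A B C D E.
A: finishes 6, weight 2, w·C = 12
B: finishes 9, weight 3, w·C = 27
C: finishes 11, weight 8, w·C = 88
D: finishes 20, weight 4, w·C = 80
E: finishes 27, weight 1, w·C = 27
Sum = 12+27+88+80+27 = 234.

234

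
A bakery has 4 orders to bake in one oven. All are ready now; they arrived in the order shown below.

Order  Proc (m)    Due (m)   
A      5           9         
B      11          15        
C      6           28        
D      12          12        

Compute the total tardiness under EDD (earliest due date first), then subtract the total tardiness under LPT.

EDD (increasing due date): A D B C.
A: 0→5, due 9, tardiness 0
D: 5→17, due 12, tardiness 5
B: 17→28, due 15, tardiness 13
C: 28→34, due 28, tardiness 6
Sum = 0+5+13+6 = 24.
LPT (decreasing processing time): D B C A.
D: 0→12, due 12, tardiness 0
B: 12→23, due 15, tardiness 8
C: 23→29, due 28, tardiness 1
A: 29→34, due 9, tardiness 25
Sum = 0+8+1+25 = 34.
Difference = 24 − 34 = -10.

-10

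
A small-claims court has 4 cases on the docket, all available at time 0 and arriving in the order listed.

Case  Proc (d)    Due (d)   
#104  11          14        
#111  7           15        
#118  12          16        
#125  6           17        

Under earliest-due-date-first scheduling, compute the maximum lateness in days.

19

EDD (increasing due date): #104 #111 #118 #125.
#104: 0→11, due 14, lateness -3
#111: 11→18, due 15, lateness 3
#118: 18→30, due 16, lateness 14
#125: 30→36, due 17, lateness 19
Maximum = 19.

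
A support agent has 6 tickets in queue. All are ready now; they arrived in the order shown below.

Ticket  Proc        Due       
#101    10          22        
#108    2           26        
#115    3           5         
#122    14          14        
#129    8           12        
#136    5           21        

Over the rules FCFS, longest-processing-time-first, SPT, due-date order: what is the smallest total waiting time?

63

FIFO (arrival order): #101 #108 #115 #122 #129 #136.
#101: waits 0, runs 0→10
#108: waits 10, runs 10→12
#115: waits 12, runs 12→15
#122: waits 15, runs 15→29
#129: waits 29, runs 29→37
#136: waits 37, runs 37→42
Sum = 0+10+12+15+29+37 = 103.
LPT (decreasing processing time): #122 #101 #129 #136 #115 #108.
#122: waits 0, runs 0→14
#101: waits 14, runs 14→24
#129: waits 24, runs 24→32
#136: waits 32, runs 32→37
#115: waits 37, runs 37→40
#108: waits 40, runs 40→42
Sum = 0+14+24+32+37+40 = 147.
SPT (increasing processing time): #108 #115 #136 #129 #101 #122.
#108: waits 0, runs 0→2
#115: waits 2, runs 2→5
#136: waits 5, runs 5→10
#129: waits 10, runs 10→18
#101: waits 18, runs 18→28
#122: waits 28, runs 28→42
Sum = 0+2+5+10+18+28 = 63.
EDD (increasing due date): #115 #129 #122 #136 #101 #108.
#115: waits 0, runs 0→3
#129: waits 3, runs 3→11
#122: waits 11, runs 11→25
#136: waits 25, runs 25→30
#101: waits 30, runs 30→40
#108: waits 40, runs 40→42
Sum = 0+3+11+25+30+40 = 109.
FIFO 103, LPT 147, SPT 63, EDD 109 → minimum 63.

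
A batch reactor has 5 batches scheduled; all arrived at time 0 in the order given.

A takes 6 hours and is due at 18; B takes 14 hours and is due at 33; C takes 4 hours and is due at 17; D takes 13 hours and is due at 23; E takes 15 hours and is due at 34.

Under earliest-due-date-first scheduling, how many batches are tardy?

2

EDD (increasing due date): C A D B E.
C: 0→4, due 17, tardiness 0
A: 4→10, due 18, tardiness 0
D: 10→23, due 23, tardiness 0
B: 23→37, due 33, tardiness 4
E: 37→52, due 34, tardiness 18
Late batches: 2.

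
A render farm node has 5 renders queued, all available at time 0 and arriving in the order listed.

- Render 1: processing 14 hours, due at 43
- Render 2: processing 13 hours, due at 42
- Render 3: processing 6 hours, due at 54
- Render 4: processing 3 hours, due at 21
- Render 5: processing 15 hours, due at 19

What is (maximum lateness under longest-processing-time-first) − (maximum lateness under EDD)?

LPT (decreasing processing time): Render 5 Render 1 Render 2 Render 3 Render 4.
Render 5: 0→15, due 19, lateness -4
Render 1: 15→29, due 43, lateness -14
Render 2: 29→42, due 42, lateness 0
Render 3: 42→48, due 54, lateness -6
Render 4: 48→51, due 21, lateness 30
Maximum = 30.
EDD (increasing due date): Render 5 Render 4 Render 2 Render 1 Render 3.
Render 5: 0→15, due 19, lateness -4
Render 4: 15→18, due 21, lateness -3
Render 2: 18→31, due 42, lateness -11
Render 1: 31→45, due 43, lateness 2
Render 3: 45→51, due 54, lateness -3
Maximum = 2.
Difference = 30 − 2 = 28.

28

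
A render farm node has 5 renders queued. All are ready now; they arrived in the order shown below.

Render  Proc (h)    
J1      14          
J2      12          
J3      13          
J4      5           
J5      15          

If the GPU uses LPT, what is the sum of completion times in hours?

LPT (decreasing processing time): J5 J1 J3 J2 J4.
J5: 0→15
J1: 15→29
J3: 29→42
J2: 42→54
J4: 54→59
Sum = 15+29+42+54+59 = 199.

199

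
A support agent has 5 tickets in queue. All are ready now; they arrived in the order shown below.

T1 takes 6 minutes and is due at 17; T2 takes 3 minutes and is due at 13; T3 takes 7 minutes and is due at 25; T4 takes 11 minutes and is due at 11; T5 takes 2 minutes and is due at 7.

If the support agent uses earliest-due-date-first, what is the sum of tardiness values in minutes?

14

EDD (increasing due date): T5 T4 T2 T1 T3.
T5: 0→2, due 7, tardiness 0
T4: 2→13, due 11, tardiness 2
T2: 13→16, due 13, tardiness 3
T1: 16→22, due 17, tardiness 5
T3: 22→29, due 25, tardiness 4
Sum = 0+2+3+5+4 = 14.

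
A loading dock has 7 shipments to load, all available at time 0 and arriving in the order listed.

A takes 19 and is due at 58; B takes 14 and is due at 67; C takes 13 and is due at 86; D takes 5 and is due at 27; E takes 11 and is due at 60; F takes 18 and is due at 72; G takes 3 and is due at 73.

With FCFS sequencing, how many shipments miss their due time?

FIFO (arrival order): A B C D E F G.
A: 0→19, due 58, tardiness 0
B: 19→33, due 67, tardiness 0
C: 33→46, due 86, tardiness 0
D: 46→51, due 27, tardiness 24
E: 51→62, due 60, tardiness 2
F: 62→80, due 72, tardiness 8
G: 80→83, due 73, tardiness 10
Late shipments: 4.

4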